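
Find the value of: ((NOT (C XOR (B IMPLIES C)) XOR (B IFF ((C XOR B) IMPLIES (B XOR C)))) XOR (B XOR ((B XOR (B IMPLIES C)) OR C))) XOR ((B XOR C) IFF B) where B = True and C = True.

False

Substituting B=True, C=True:
B IMPLIES C = True IMPLIES True = True
C XOR (B IMPLIES C) = True XOR True = False
NOT (C XOR (B IMPLIES C)) = NOT False = True
C XOR B = True XOR True = False
B XOR C = True XOR True = False
(C XOR B) IMPLIES (B XOR C) = False IMPLIES False = True
B IFF ((C XOR B) IMPLIES (B XOR C)) = True IFF True = True
NOT (C XOR (B IMPLIES C)) XOR (B IFF ((C XOR B) IMPLIES (B XOR C))) = True XOR True = False
B IMPLIES C = True IMPLIES True = True
B XOR (B IMPLIES C) = True XOR True = False
(B XOR (B IMPLIES C)) OR C = False OR True = True
B XOR ((B XOR (B IMPLIES C)) OR C) = True XOR True = False
(NOT (C XOR (B IMPLIES C)) XOR (B IFF ((C XOR B) IMPLIES (B XOR C)))) XOR (B XOR ((B XOR (B IMPLIES C)) OR C)) = False XOR False = False
B XOR C = True XOR True = False
(B XOR C) IFF B = False IFF True = False
((NOT (C XOR (B IMPLIES C)) XOR (B IFF ((C XOR B) IMPLIES (B XOR C)))) XOR (B XOR ((B XOR (B IMPLIES C)) OR C))) XOR ((B XOR C) IFF B) = False XOR False = False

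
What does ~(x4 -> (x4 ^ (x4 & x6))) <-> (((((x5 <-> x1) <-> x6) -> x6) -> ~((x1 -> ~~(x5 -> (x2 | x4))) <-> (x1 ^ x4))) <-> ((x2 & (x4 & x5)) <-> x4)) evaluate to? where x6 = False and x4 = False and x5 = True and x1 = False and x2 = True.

False

Substituting x6=False, x4=False, x5=True, x1=False, x2=True:
x4 & x6 = False & False = False
x4 ^ (x4 & x6) = False ^ False = False
x4 -> (x4 ^ (x4 & x6)) = False -> False = True
~(x4 -> (x4 ^ (x4 & x6))) = ~True = False
x5 <-> x1 = True <-> False = False
(x5 <-> x1) <-> x6 = False <-> False = True
((x5 <-> x1) <-> x6) -> x6 = True -> False = False
x2 | x4 = True | False = True
x5 -> (x2 | x4) = True -> True = True
~(x5 -> (x2 | x4)) = ~True = False
~~(x5 -> (x2 | x4)) = ~False = True
x1 -> ~~(x5 -> (x2 | x4)) = False -> True = True
x1 ^ x4 = False ^ False = False
(x1 -> ~~(x5 -> (x2 | x4))) <-> (x1 ^ x4) = True <-> False = False
~((x1 -> ~~(x5 -> (x2 | x4))) <-> (x1 ^ x4)) = ~False = True
(((x5 <-> x1) <-> x6) -> x6) -> ~((x1 -> ~~(x5 -> (x2 | x4))) <-> (x1 ^ x4)) = False -> True = True
x4 & x5 = False & True = False
x2 & (x4 & x5) = True & False = False
(x2 & (x4 & x5)) <-> x4 = False <-> False = True
((((x5 <-> x1) <-> x6) -> x6) -> ~((x1 -> ~~(x5 -> (x2 | x4))) <-> (x1 ^ x4))) <-> ((x2 & (x4 & x5)) <-> x4) = True <-> True = True
~(x4 -> (x4 ^ (x4 & x6))) <-> (((((x5 <-> x1) <-> x6) -> x6) -> ~((x1 -> ~~(x5 -> (x2 | x4))) <-> (x1 ^ x4))) <-> ((x2 & (x4 & x5)) <-> x4)) = False <-> True = False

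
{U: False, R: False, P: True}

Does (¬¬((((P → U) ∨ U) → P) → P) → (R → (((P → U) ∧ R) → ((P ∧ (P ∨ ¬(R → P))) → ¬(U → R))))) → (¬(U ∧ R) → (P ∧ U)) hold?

False

Substituting U=False, R=False, P=True:
P → U = True → False = False
(P → U) ∨ U = False ∨ False = False
((P → U) ∨ U) → P = False → True = True
(((P → U) ∨ U) → P) → P = True → True = True
¬((((P → U) ∨ U) → P) → P) = ¬True = False
¬¬((((P → U) ∨ U) → P) → P) = ¬False = True
P → U = True → False = False
(P → U) ∧ R = False ∧ False = False
R → P = False → True = True
¬(R → P) = ¬True = False
P ∨ ¬(R → P) = True ∨ False = True
P ∧ (P ∨ ¬(R → P)) = True ∧ True = True
U → R = False → False = True
¬(U → R) = ¬True = False
(P ∧ (P ∨ ¬(R → P))) → ¬(U → R) = True → False = False
((P → U) ∧ R) → ((P ∧ (P ∨ ¬(R → P))) → ¬(U → R)) = False → False = True
R → (((P → U) ∧ R) → ((P ∧ (P ∨ ¬(R → P))) → ¬(U → R))) = False → True = True
¬¬((((P → U) ∨ U) → P) → P) → (R → (((P → U) ∧ R) → ((P ∧ (P ∨ ¬(R → P))) → ¬(U → R)))) = True → True = True
U ∧ R = False ∧ False = False
¬(U ∧ R) = ¬False = True
P ∧ U = True ∧ False = False
¬(U ∧ R) → (P ∧ U) = True → False = False
(¬¬((((P → U) ∨ U) → P) → P) → (R → (((P → U) ∧ R) → ((P ∧ (P ∨ ¬(R → P))) → ¬(U → R))))) → (¬(U ∧ R) → (P ∧ U)) = True → False = False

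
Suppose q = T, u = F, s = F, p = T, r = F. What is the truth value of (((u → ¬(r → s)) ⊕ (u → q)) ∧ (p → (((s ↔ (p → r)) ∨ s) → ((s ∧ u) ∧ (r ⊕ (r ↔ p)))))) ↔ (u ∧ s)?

r → s = F → F = T
¬(r → s) = ¬T = F
u → ¬(r → s) = F → F = T
u → q = F → T = T
(u → ¬(r → s)) ⊕ (u → q) = T ⊕ T = F
p → r = T → F = F
s ↔ (p → r) = F ↔ F = T
(s ↔ (p → r)) ∨ s = T ∨ F = T
s ∧ u = F ∧ F = F
r ↔ p = F ↔ T = F
r ⊕ (r ↔ p) = F ⊕ F = F
(s ∧ u) ∧ (r ⊕ (r ↔ p)) = F ∧ F = F
((s ↔ (p → r)) ∨ s) → ((s ∧ u) ∧ (r ⊕ (r ↔ p))) = T → F = F
p → (((s ↔ (p → r)) ∨ s) → ((s ∧ u) ∧ (r ⊕ (r ↔ p)))) = T → F = F
((u → ¬(r → s)) ⊕ (u → q)) ∧ (p → (((s ↔ (p → r)) ∨ s) → ((s ∧ u) ∧ (r ⊕ (r ↔ p))))) = F ∧ F = F
u ∧ s = F ∧ F = F
(((u → ¬(r → s)) ⊕ (u → q)) ∧ (p → (((s ↔ (p → r)) ∨ s) → ((s ∧ u) ∧ (r ⊕ (r ↔ p)))))) ↔ (u ∧ s) = F ↔ F = T

T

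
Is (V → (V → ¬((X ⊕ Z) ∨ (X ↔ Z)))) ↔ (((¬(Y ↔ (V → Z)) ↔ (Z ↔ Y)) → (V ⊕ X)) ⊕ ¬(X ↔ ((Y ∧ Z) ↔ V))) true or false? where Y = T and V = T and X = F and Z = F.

F

X ⊕ Z = F ⊕ F = F
X ↔ Z = F ↔ F = T
(X ⊕ Z) ∨ (X ↔ Z) = F ∨ T = T
¬((X ⊕ Z) ∨ (X ↔ Z)) = ¬T = F
V → ¬((X ⊕ Z) ∨ (X ↔ Z)) = T → F = F
V → (V → ¬((X ⊕ Z) ∨ (X ↔ Z))) = T → F = F
V → Z = T → F = F
Y ↔ (V → Z) = T ↔ F = F
¬(Y ↔ (V → Z)) = ¬F = T
Z ↔ Y = F ↔ T = F
¬(Y ↔ (V → Z)) ↔ (Z ↔ Y) = T ↔ F = F
V ⊕ X = T ⊕ F = T
(¬(Y ↔ (V → Z)) ↔ (Z ↔ Y)) → (V ⊕ X) = F → T = T
Y ∧ Z = T ∧ F = F
(Y ∧ Z) ↔ V = F ↔ T = F
X ↔ ((Y ∧ Z) ↔ V) = F ↔ F = T
¬(X ↔ ((Y ∧ Z) ↔ V)) = ¬T = F
((¬(Y ↔ (V → Z)) ↔ (Z ↔ Y)) → (V ⊕ X)) ⊕ ¬(X ↔ ((Y ∧ Z) ↔ V)) = T ⊕ F = T
(V → (V → ¬((X ⊕ Z) ∨ (X ↔ Z)))) ↔ (((¬(Y ↔ (V → Z)) ↔ (Z ↔ Y)) → (V ⊕ X)) ⊕ ¬(X ↔ ((Y ∧ Z) ↔ V))) = F ↔ T = F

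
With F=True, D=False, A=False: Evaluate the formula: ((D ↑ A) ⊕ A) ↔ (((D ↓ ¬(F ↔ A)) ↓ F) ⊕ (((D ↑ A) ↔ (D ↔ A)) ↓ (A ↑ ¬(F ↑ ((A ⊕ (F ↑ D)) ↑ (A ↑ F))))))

D ↑ A = False ↑ False = True
(D ↑ A) ⊕ A = True ⊕ False = True
F ↔ A = True ↔ False = False
¬(F ↔ A) = ¬False = True
D ↓ ¬(F ↔ A) = False ↓ True = False
(D ↓ ¬(F ↔ A)) ↓ F = False ↓ True = False
D ↑ A = False ↑ False = True
D ↔ A = False ↔ False = True
(D ↑ A) ↔ (D ↔ A) = True ↔ True = True
F ↑ D = True ↑ False = True
A ⊕ (F ↑ D) = False ⊕ True = True
A ↑ F = False ↑ True = True
(A ⊕ (F ↑ D)) ↑ (A ↑ F) = True ↑ True = False
F ↑ ((A ⊕ (F ↑ D)) ↑ (A ↑ F)) = True ↑ False = True
¬(F ↑ ((A ⊕ (F ↑ D)) ↑ (A ↑ F))) = ¬True = False
A ↑ ¬(F ↑ ((A ⊕ (F ↑ D)) ↑ (A ↑ F))) = False ↑ False = True
((D ↑ A) ↔ (D ↔ A)) ↓ (A ↑ ¬(F ↑ ((A ⊕ (F ↑ D)) ↑ (A ↑ F)))) = True ↓ True = False
((D ↓ ¬(F ↔ A)) ↓ F) ⊕ (((D ↑ A) ↔ (D ↔ A)) ↓ (A ↑ ¬(F ↑ ((A ⊕ (F ↑ D)) ↑ (A ↑ F))))) = False ⊕ False = False
((D ↑ A) ⊕ A) ↔ (((D ↓ ¬(F ↔ A)) ↓ F) ⊕ (((D ↑ A) ↔ (D ↔ A)) ↓ (A ↑ ¬(F ↑ ((A ⊕ (F ↑ D)) ↑ (A ↑ F)))))) = True ↔ False = False

False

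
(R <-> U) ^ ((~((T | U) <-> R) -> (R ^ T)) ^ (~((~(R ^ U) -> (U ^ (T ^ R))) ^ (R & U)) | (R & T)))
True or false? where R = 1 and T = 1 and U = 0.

0

R <-> U = 1 <-> 0 = 0
T | U = 1 | 0 = 1
(T | U) <-> R = 1 <-> 1 = 1
~((T | U) <-> R) = ~1 = 0
R ^ T = 1 ^ 1 = 0
~((T | U) <-> R) -> (R ^ T) = 0 -> 0 = 1
R ^ U = 1 ^ 0 = 1
~(R ^ U) = ~1 = 0
T ^ R = 1 ^ 1 = 0
U ^ (T ^ R) = 0 ^ 0 = 0
~(R ^ U) -> (U ^ (T ^ R)) = 0 -> 0 = 1
R & U = 1 & 0 = 0
(~(R ^ U) -> (U ^ (T ^ R))) ^ (R & U) = 1 ^ 0 = 1
~((~(R ^ U) -> (U ^ (T ^ R))) ^ (R & U)) = ~1 = 0
R & T = 1 & 1 = 1
~((~(R ^ U) -> (U ^ (T ^ R))) ^ (R & U)) | (R & T) = 0 | 1 = 1
(~((T | U) <-> R) -> (R ^ T)) ^ (~((~(R ^ U) -> (U ^ (T ^ R))) ^ (R & U)) | (R & T)) = 1 ^ 1 = 0
(R <-> U) ^ ((~((T | U) <-> R) -> (R ^ T)) ^ (~((~(R ^ U) -> (U ^ (T ^ R))) ^ (R & U)) | (R & T))) = 0 ^ 0 = 0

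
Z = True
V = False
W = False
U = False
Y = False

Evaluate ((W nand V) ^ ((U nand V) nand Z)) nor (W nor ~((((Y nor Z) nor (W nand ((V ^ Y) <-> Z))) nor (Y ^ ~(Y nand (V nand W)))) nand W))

Substituting Z=True, V=False, W=False, U=False, Y=False:
W nand V = False nand False = True
U nand V = False nand False = True
(U nand V) nand Z = True nand True = False
(W nand V) ^ ((U nand V) nand Z) = True ^ False = True
Y nor Z = False nor True = False
V ^ Y = False ^ False = False
(V ^ Y) <-> Z = False <-> True = False
W nand ((V ^ Y) <-> Z) = False nand False = True
(Y nor Z) nor (W nand ((V ^ Y) <-> Z)) = False nor True = False
V nand W = False nand False = True
Y nand (V nand W) = False nand True = True
~(Y nand (V nand W)) = ~True = False
Y ^ ~(Y nand (V nand W)) = False ^ False = False
((Y nor Z) nor (W nand ((V ^ Y) <-> Z))) nor (Y ^ ~(Y nand (V nand W))) = False nor False = True
(((Y nor Z) nor (W nand ((V ^ Y) <-> Z))) nor (Y ^ ~(Y nand (V nand W)))) nand W = True nand False = True
~((((Y nor Z) nor (W nand ((V ^ Y) <-> Z))) nor (Y ^ ~(Y nand (V nand W)))) nand W) = ~True = False
W nor ~((((Y nor Z) nor (W nand ((V ^ Y) <-> Z))) nor (Y ^ ~(Y nand (V nand W)))) nand W) = False nor False = True
((W nand V) ^ ((U nand V) nand Z)) nor (W nor ~((((Y nor Z) nor (W nand ((V ^ Y) <-> Z))) nor (Y ^ ~(Y nand (V nand W)))) nand W)) = True nor True = False

False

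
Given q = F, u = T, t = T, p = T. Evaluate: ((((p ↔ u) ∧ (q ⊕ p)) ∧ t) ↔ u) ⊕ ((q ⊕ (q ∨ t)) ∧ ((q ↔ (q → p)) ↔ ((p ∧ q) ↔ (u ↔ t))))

F

Substituting q=F, u=T, t=T, p=T:
p ↔ u = T ↔ T = T
q ⊕ p = F ⊕ T = T
(p ↔ u) ∧ (q ⊕ p) = T ∧ T = T
((p ↔ u) ∧ (q ⊕ p)) ∧ t = T ∧ T = T
(((p ↔ u) ∧ (q ⊕ p)) ∧ t) ↔ u = T ↔ T = T
q ∨ t = F ∨ T = T
q ⊕ (q ∨ t) = F ⊕ T = T
q → p = F → T = T
q ↔ (q → p) = F ↔ T = F
p ∧ q = T ∧ F = F
u ↔ t = T ↔ T = T
(p ∧ q) ↔ (u ↔ t) = F ↔ T = F
(q ↔ (q → p)) ↔ ((p ∧ q) ↔ (u ↔ t)) = F ↔ F = T
(q ⊕ (q ∨ t)) ∧ ((q ↔ (q → p)) ↔ ((p ∧ q) ↔ (u ↔ t))) = T ∧ T = T
((((p ↔ u) ∧ (q ⊕ p)) ∧ t) ↔ u) ⊕ ((q ⊕ (q ∨ t)) ∧ ((q ↔ (q → p)) ↔ ((p ∧ q) ↔ (u ↔ t)))) = T ⊕ T = F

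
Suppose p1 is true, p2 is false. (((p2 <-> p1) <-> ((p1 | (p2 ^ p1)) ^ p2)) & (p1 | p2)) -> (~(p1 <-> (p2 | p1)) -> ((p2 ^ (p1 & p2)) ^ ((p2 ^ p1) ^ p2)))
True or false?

p2 <-> p1 = F <-> T = F
p2 ^ p1 = F ^ T = T
p1 | (p2 ^ p1) = T | T = T
(p1 | (p2 ^ p1)) ^ p2 = T ^ F = T
(p2 <-> p1) <-> ((p1 | (p2 ^ p1)) ^ p2) = F <-> T = F
p1 | p2 = T | F = T
((p2 <-> p1) <-> ((p1 | (p2 ^ p1)) ^ p2)) & (p1 | p2) = F & T = F
p2 | p1 = F | T = T
p1 <-> (p2 | p1) = T <-> T = T
~(p1 <-> (p2 | p1)) = ~T = F
p1 & p2 = T & F = F
p2 ^ (p1 & p2) = F ^ F = F
p2 ^ p1 = F ^ T = T
(p2 ^ p1) ^ p2 = T ^ F = T
(p2 ^ (p1 & p2)) ^ ((p2 ^ p1) ^ p2) = F ^ T = T
~(p1 <-> (p2 | p1)) -> ((p2 ^ (p1 & p2)) ^ ((p2 ^ p1) ^ p2)) = F -> T = T
(((p2 <-> p1) <-> ((p1 | (p2 ^ p1)) ^ p2)) & (p1 | p2)) -> (~(p1 <-> (p2 | p1)) -> ((p2 ^ (p1 & p2)) ^ ((p2 ^ p1) ^ p2))) = F -> T = T

T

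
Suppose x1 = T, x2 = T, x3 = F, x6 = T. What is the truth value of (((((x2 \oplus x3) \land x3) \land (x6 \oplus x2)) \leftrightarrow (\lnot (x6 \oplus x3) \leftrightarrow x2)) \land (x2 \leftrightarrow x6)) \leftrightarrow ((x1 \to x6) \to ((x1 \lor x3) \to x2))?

T

x2 \oplus x3 = T \oplus F = T
(x2 \oplus x3) \land x3 = T \land F = F
x6 \oplus x2 = T \oplus T = F
((x2 \oplus x3) \land x3) \land (x6 \oplus x2) = F \land F = F
x6 \oplus x3 = T \oplus F = T
\lnot (x6 \oplus x3) = \lnot T = F
\lnot (x6 \oplus x3) \leftrightarrow x2 = F \leftrightarrow T = F
(((x2 \oplus x3) \land x3) \land (x6 \oplus x2)) \leftrightarrow (\lnot (x6 \oplus x3) \leftrightarrow x2) = F \leftrightarrow F = T
x2 \leftrightarrow x6 = T \leftrightarrow T = T
((((x2 \oplus x3) \land x3) \land (x6 \oplus x2)) \leftrightarrow (\lnot (x6 \oplus x3) \leftrightarrow x2)) \land (x2 \leftrightarrow x6) = T \land T = T
x1 \to x6 = T \to T = T
x1 \lor x3 = T \lor F = T
(x1 \lor x3) \to x2 = T \to T = T
(x1 \to x6) \to ((x1 \lor x3) \to x2) = T \to T = T
(((((x2 \oplus x3) \land x3) \land (x6 \oplus x2)) \leftrightarrow (\lnot (x6 \oplus x3) \leftrightarrow x2)) \land (x2 \leftrightarrow x6)) \leftrightarrow ((x1 \to x6) \to ((x1 \lor x3) \to x2)) = T \leftrightarrow T = T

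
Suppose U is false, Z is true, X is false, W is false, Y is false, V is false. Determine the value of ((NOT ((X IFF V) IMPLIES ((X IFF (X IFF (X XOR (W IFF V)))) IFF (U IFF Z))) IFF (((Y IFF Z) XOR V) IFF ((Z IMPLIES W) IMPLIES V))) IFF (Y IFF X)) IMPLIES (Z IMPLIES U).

T

X IFF V = F IFF F = T
W IFF V = F IFF F = T
X XOR (W IFF V) = F XOR T = T
X IFF (X XOR (W IFF V)) = F IFF T = F
X IFF (X IFF (X XOR (W IFF V))) = F IFF F = T
U IFF Z = F IFF T = F
(X IFF (X IFF (X XOR (W IFF V)))) IFF (U IFF Z) = T IFF F = F
(X IFF V) IMPLIES ((X IFF (X IFF (X XOR (W IFF V)))) IFF (U IFF Z)) = T IMPLIES F = F
NOT ((X IFF V) IMPLIES ((X IFF (X IFF (X XOR (W IFF V)))) IFF (U IFF Z))) = NOT F = T
Y IFF Z = F IFF T = F
(Y IFF Z) XOR V = F XOR F = F
Z IMPLIES W = T IMPLIES F = F
(Z IMPLIES W) IMPLIES V = F IMPLIES F = T
((Y IFF Z) XOR V) IFF ((Z IMPLIES W) IMPLIES V) = F IFF T = F
NOT ((X IFF V) IMPLIES ((X IFF (X IFF (X XOR (W IFF V)))) IFF (U IFF Z))) IFF (((Y IFF Z) XOR V) IFF ((Z IMPLIES W) IMPLIES V)) = T IFF F = F
Y IFF X = F IFF F = T
(NOT ((X IFF V) IMPLIES ((X IFF (X IFF (X XOR (W IFF V)))) IFF (U IFF Z))) IFF (((Y IFF Z) XOR V) IFF ((Z IMPLIES W) IMPLIES V))) IFF (Y IFF X) = F IFF T = F
Z IMPLIES U = T IMPLIES F = F
((NOT ((X IFF V) IMPLIES ((X IFF (X IFF (X XOR (W IFF V)))) IFF (U IFF Z))) IFF (((Y IFF Z) XOR V) IFF ((Z IMPLIES W) IMPLIES V))) IFF (Y IFF X)) IMPLIES (Z IMPLIES U) = F IMPLIES F = T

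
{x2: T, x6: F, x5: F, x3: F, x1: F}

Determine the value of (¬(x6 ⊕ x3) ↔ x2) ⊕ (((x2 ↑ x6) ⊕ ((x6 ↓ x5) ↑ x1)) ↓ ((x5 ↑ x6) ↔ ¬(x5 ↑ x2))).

F

Substituting x2=T, x6=F, x5=F, x3=F, x1=F:
x6 ⊕ x3 = F ⊕ F = F
¬(x6 ⊕ x3) = ¬F = T
¬(x6 ⊕ x3) ↔ x2 = T ↔ T = T
x2 ↑ x6 = T ↑ F = T
x6 ↓ x5 = F ↓ F = T
(x6 ↓ x5) ↑ x1 = T ↑ F = T
(x2 ↑ x6) ⊕ ((x6 ↓ x5) ↑ x1) = T ⊕ T = F
x5 ↑ x6 = F ↑ F = T
x5 ↑ x2 = F ↑ T = T
¬(x5 ↑ x2) = ¬T = F
(x5 ↑ x6) ↔ ¬(x5 ↑ x2) = T ↔ F = F
((x2 ↑ x6) ⊕ ((x6 ↓ x5) ↑ x1)) ↓ ((x5 ↑ x6) ↔ ¬(x5 ↑ x2)) = F ↓ F = T
(¬(x6 ⊕ x3) ↔ x2) ⊕ (((x2 ↑ x6) ⊕ ((x6 ↓ x5) ↑ x1)) ↓ ((x5 ↑ x6) ↔ ¬(x5 ↑ x2))) = T ⊕ T = F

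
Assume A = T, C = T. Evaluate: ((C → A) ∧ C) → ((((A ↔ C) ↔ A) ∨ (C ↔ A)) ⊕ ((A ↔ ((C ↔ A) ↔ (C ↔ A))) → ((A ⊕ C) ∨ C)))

Substituting A=T, C=T:
C → A = T → T = T
(C → A) ∧ C = T ∧ T = T
A ↔ C = T ↔ T = T
(A ↔ C) ↔ A = T ↔ T = T
C ↔ A = T ↔ T = T
((A ↔ C) ↔ A) ∨ (C ↔ A) = T ∨ T = T
C ↔ A = T ↔ T = T
C ↔ A = T ↔ T = T
(C ↔ A) ↔ (C ↔ A) = T ↔ T = T
A ↔ ((C ↔ A) ↔ (C ↔ A)) = T ↔ T = T
A ⊕ C = T ⊕ T = F
(A ⊕ C) ∨ C = F ∨ T = T
(A ↔ ((C ↔ A) ↔ (C ↔ A))) → ((A ⊕ C) ∨ C) = T → T = T
(((A ↔ C) ↔ A) ∨ (C ↔ A)) ⊕ ((A ↔ ((C ↔ A) ↔ (C ↔ A))) → ((A ⊕ C) ∨ C)) = T ⊕ T = F
((C → A) ∧ C) → ((((A ↔ C) ↔ A) ∨ (C ↔ A)) ⊕ ((A ↔ ((C ↔ A) ↔ (C ↔ A))) → ((A ⊕ C) ∨ C))) = T → F = F

F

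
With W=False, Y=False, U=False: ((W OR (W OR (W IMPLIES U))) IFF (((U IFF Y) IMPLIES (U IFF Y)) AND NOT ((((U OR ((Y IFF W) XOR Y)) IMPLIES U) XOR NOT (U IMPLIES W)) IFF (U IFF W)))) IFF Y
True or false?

False

W IMPLIES U = False IMPLIES False = True
W OR (W IMPLIES U) = False OR True = True
W OR (W OR (W IMPLIES U)) = False OR True = True
U IFF Y = False IFF False = True
U IFF Y = False IFF False = True
(U IFF Y) IMPLIES (U IFF Y) = True IMPLIES True = True
Y IFF W = False IFF False = True
(Y IFF W) XOR Y = True XOR False = True
U OR ((Y IFF W) XOR Y) = False OR True = True
(U OR ((Y IFF W) XOR Y)) IMPLIES U = True IMPLIES False = False
U IMPLIES W = False IMPLIES False = True
NOT (U IMPLIES W) = NOT True = False
((U OR ((Y IFF W) XOR Y)) IMPLIES U) XOR NOT (U IMPLIES W) = False XOR False = False
U IFF W = False IFF False = True
(((U OR ((Y IFF W) XOR Y)) IMPLIES U) XOR NOT (U IMPLIES W)) IFF (U IFF W) = False IFF True = False
NOT ((((U OR ((Y IFF W) XOR Y)) IMPLIES U) XOR NOT (U IMPLIES W)) IFF (U IFF W)) = NOT False = True
((U IFF Y) IMPLIES (U IFF Y)) AND NOT ((((U OR ((Y IFF W) XOR Y)) IMPLIES U) XOR NOT (U IMPLIES W)) IFF (U IFF W)) = True AND True = True
(W OR (W OR (W IMPLIES U))) IFF (((U IFF Y) IMPLIES (U IFF Y)) AND NOT ((((U OR ((Y IFF W) XOR Y)) IMPLIES U) XOR NOT (U IMPLIES W)) IFF (U IFF W))) = True IFF True = True
((W OR (W OR (W IMPLIES U))) IFF (((U IFF Y) IMPLIES (U IFF Y)) AND NOT ((((U OR ((Y IFF W) XOR Y)) IMPLIES U) XOR NOT (U IMPLIES W)) IFF (U IFF W)))) IFF Y = True IFF False = False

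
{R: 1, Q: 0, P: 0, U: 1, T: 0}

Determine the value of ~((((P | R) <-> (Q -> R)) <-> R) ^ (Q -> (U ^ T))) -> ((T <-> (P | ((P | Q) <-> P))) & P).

0

P | R = 0 | 1 = 1
Q -> R = 0 -> 1 = 1
(P | R) <-> (Q -> R) = 1 <-> 1 = 1
((P | R) <-> (Q -> R)) <-> R = 1 <-> 1 = 1
U ^ T = 1 ^ 0 = 1
Q -> (U ^ T) = 0 -> 1 = 1
(((P | R) <-> (Q -> R)) <-> R) ^ (Q -> (U ^ T)) = 1 ^ 1 = 0
~((((P | R) <-> (Q -> R)) <-> R) ^ (Q -> (U ^ T))) = ~0 = 1
P | Q = 0 | 0 = 0
(P | Q) <-> P = 0 <-> 0 = 1
P | ((P | Q) <-> P) = 0 | 1 = 1
T <-> (P | ((P | Q) <-> P)) = 0 <-> 1 = 0
(T <-> (P | ((P | Q) <-> P))) & P = 0 & 0 = 0
~((((P | R) <-> (Q -> R)) <-> R) ^ (Q -> (U ^ T))) -> ((T <-> (P | ((P | Q) <-> P))) & P) = 1 -> 0 = 0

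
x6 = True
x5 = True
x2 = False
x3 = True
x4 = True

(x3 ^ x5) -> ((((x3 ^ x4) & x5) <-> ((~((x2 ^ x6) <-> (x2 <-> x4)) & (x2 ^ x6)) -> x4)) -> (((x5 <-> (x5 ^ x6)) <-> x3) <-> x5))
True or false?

True

x3 ^ x5 = True ^ True = False
x3 ^ x4 = True ^ True = False
(x3 ^ x4) & x5 = False & True = False
x2 ^ x6 = False ^ True = True
x2 <-> x4 = False <-> True = False
(x2 ^ x6) <-> (x2 <-> x4) = True <-> False = False
~((x2 ^ x6) <-> (x2 <-> x4)) = ~False = True
x2 ^ x6 = False ^ True = True
~((x2 ^ x6) <-> (x2 <-> x4)) & (x2 ^ x6) = True & True = True
(~((x2 ^ x6) <-> (x2 <-> x4)) & (x2 ^ x6)) -> x4 = True -> True = True
((x3 ^ x4) & x5) <-> ((~((x2 ^ x6) <-> (x2 <-> x4)) & (x2 ^ x6)) -> x4) = False <-> True = False
x5 ^ x6 = True ^ True = False
x5 <-> (x5 ^ x6) = True <-> False = False
(x5 <-> (x5 ^ x6)) <-> x3 = False <-> True = False
((x5 <-> (x5 ^ x6)) <-> x3) <-> x5 = False <-> True = False
(((x3 ^ x4) & x5) <-> ((~((x2 ^ x6) <-> (x2 <-> x4)) & (x2 ^ x6)) -> x4)) -> (((x5 <-> (x5 ^ x6)) <-> x3) <-> x5) = False -> False = True
(x3 ^ x5) -> ((((x3 ^ x4) & x5) <-> ((~((x2 ^ x6) <-> (x2 <-> x4)) & (x2 ^ x6)) -> x4)) -> (((x5 <-> (x5 ^ x6)) <-> x3) <-> x5)) = False -> True = True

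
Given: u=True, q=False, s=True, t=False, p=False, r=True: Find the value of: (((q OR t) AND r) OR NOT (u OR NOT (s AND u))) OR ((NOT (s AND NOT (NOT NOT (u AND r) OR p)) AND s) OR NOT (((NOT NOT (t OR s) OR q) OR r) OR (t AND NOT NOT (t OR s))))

True

q OR t = False OR False = False
(q OR t) AND r = False AND True = False
s AND u = True AND True = True
NOT (s AND u) = NOT True = False
u OR NOT (s AND u) = True OR False = True
NOT (u OR NOT (s AND u)) = NOT True = False
((q OR t) AND r) OR NOT (u OR NOT (s AND u)) = False OR False = False
u AND r = True AND True = True
NOT (u AND r) = NOT True = False
NOT NOT (u AND r) = NOT False = True
NOT NOT (u AND r) OR p = True OR False = True
NOT (NOT NOT (u AND r) OR p) = NOT True = False
s AND NOT (NOT NOT (u AND r) OR p) = True AND False = False
NOT (s AND NOT (NOT NOT (u AND r) OR p)) = NOT False = True
NOT (s AND NOT (NOT NOT (u AND r) OR p)) AND s = True AND True = True
t OR s = False OR True = True
NOT (t OR s) = NOT True = False
NOT NOT (t OR s) = NOT False = True
NOT NOT (t OR s) OR q = True OR False = True
(NOT NOT (t OR s) OR q) OR r = True OR True = True
t OR s = False OR True = True
NOT (t OR s) = NOT True = False
NOT NOT (t OR s) = NOT False = True
t AND NOT NOT (t OR s) = False AND True = False
((NOT NOT (t OR s) OR q) OR r) OR (t AND NOT NOT (t OR s)) = True OR False = True
NOT (((NOT NOT (t OR s) OR q) OR r) OR (t AND NOT NOT (t OR s))) = NOT True = False
(NOT (s AND NOT (NOT NOT (u AND r) OR p)) AND s) OR NOT (((NOT NOT (t OR s) OR q) OR r) OR (t AND NOT NOT (t OR s))) = True OR False = True
(((q OR t) AND r) OR NOT (u OR NOT (s AND u))) OR ((NOT (s AND NOT (NOT NOT (u AND r) OR p)) AND s) OR NOT (((NOT NOT (t OR s) OR q) OR r) OR (t AND NOT NOT (t OR s)))) = False OR True = True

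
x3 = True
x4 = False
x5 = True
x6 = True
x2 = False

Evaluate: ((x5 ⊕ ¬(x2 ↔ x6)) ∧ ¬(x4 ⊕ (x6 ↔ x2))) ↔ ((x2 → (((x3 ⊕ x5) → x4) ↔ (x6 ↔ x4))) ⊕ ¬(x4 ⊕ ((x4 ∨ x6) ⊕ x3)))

x2 ↔ x6 = False ↔ True = False
¬(x2 ↔ x6) = ¬False = True
x5 ⊕ ¬(x2 ↔ x6) = True ⊕ True = False
x6 ↔ x2 = True ↔ False = False
x4 ⊕ (x6 ↔ x2) = False ⊕ False = False
¬(x4 ⊕ (x6 ↔ x2)) = ¬False = True
(x5 ⊕ ¬(x2 ↔ x6)) ∧ ¬(x4 ⊕ (x6 ↔ x2)) = False ∧ True = False
x3 ⊕ x5 = True ⊕ True = False
(x3 ⊕ x5) → x4 = False → False = True
x6 ↔ x4 = True ↔ False = False
((x3 ⊕ x5) → x4) ↔ (x6 ↔ x4) = True ↔ False = False
x2 → (((x3 ⊕ x5) → x4) ↔ (x6 ↔ x4)) = False → False = True
x4 ∨ x6 = False ∨ True = True
(x4 ∨ x6) ⊕ x3 = True ⊕ True = False
x4 ⊕ ((x4 ∨ x6) ⊕ x3) = False ⊕ False = False
¬(x4 ⊕ ((x4 ∨ x6) ⊕ x3)) = ¬False = True
(x2 → (((x3 ⊕ x5) → x4) ↔ (x6 ↔ x4))) ⊕ ¬(x4 ⊕ ((x4 ∨ x6) ⊕ x3)) = True ⊕ True = False
((x5 ⊕ ¬(x2 ↔ x6)) ∧ ¬(x4 ⊕ (x6 ↔ x2))) ↔ ((x2 → (((x3 ⊕ x5) → x4) ↔ (x6 ↔ x4))) ⊕ ¬(x4 ⊕ ((x4 ∨ x6) ⊕ x3))) = False ↔ False = True

True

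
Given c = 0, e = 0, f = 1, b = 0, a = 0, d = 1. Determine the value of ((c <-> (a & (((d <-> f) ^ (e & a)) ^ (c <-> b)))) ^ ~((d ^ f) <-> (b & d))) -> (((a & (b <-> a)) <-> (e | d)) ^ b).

0

d <-> f = 1 <-> 1 = 1
e & a = 0 & 0 = 0
(d <-> f) ^ (e & a) = 1 ^ 0 = 1
c <-> b = 0 <-> 0 = 1
((d <-> f) ^ (e & a)) ^ (c <-> b) = 1 ^ 1 = 0
a & (((d <-> f) ^ (e & a)) ^ (c <-> b)) = 0 & 0 = 0
c <-> (a & (((d <-> f) ^ (e & a)) ^ (c <-> b))) = 0 <-> 0 = 1
d ^ f = 1 ^ 1 = 0
b & d = 0 & 1 = 0
(d ^ f) <-> (b & d) = 0 <-> 0 = 1
~((d ^ f) <-> (b & d)) = ~1 = 0
(c <-> (a & (((d <-> f) ^ (e & a)) ^ (c <-> b)))) ^ ~((d ^ f) <-> (b & d)) = 1 ^ 0 = 1
b <-> a = 0 <-> 0 = 1
a & (b <-> a) = 0 & 1 = 0
e | d = 0 | 1 = 1
(a & (b <-> a)) <-> (e | d) = 0 <-> 1 = 0
((a & (b <-> a)) <-> (e | d)) ^ b = 0 ^ 0 = 0
((c <-> (a & (((d <-> f) ^ (e & a)) ^ (c <-> b)))) ^ ~((d ^ f) <-> (b & d))) -> (((a & (b <-> a)) <-> (e | d)) ^ b) = 1 -> 0 = 0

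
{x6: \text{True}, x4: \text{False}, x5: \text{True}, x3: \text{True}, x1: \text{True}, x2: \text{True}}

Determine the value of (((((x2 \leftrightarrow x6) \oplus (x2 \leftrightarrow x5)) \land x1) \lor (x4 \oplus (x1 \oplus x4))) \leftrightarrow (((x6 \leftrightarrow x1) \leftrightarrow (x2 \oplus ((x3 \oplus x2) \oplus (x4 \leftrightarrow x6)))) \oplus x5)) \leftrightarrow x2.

x2 \leftrightarrow x6 = \text{True} \leftrightarrow \text{True} = \text{True}
x2 \leftrightarrow x5 = \text{True} \leftrightarrow \text{True} = \text{True}
(x2 \leftrightarrow x6) \oplus (x2 \leftrightarrow x5) = \text{True} \oplus \text{True} = \text{False}
((x2 \leftrightarrow x6) \oplus (x2 \leftrightarrow x5)) \land x1 = \text{False} \land \text{True} = \text{False}
x1 \oplus x4 = \text{True} \oplus \text{False} = \text{True}
x4 \oplus (x1 \oplus x4) = \text{False} \oplus \text{True} = \text{True}
(((x2 \leftrightarrow x6) \oplus (x2 \leftrightarrow x5)) \land x1) \lor (x4 \oplus (x1 \oplus x4)) = \text{False} \lor \text{True} = \text{True}
x6 \leftrightarrow x1 = \text{True} \leftrightarrow \text{True} = \text{True}
x3 \oplus x2 = \text{True} \oplus \text{True} = \text{False}
x4 \leftrightarrow x6 = \text{False} \leftrightarrow \text{True} = \text{False}
(x3 \oplus x2) \oplus (x4 \leftrightarrow x6) = \text{False} \oplus \text{False} = \text{False}
x2 \oplus ((x3 \oplus x2) \oplus (x4 \leftrightarrow x6)) = \text{True} \oplus \text{False} = \text{True}
(x6 \leftrightarrow x1) \leftrightarrow (x2 \oplus ((x3 \oplus x2) \oplus (x4 \leftrightarrow x6))) = \text{True} \leftrightarrow \text{True} = \text{True}
((x6 \leftrightarrow x1) \leftrightarrow (x2 \oplus ((x3 \oplus x2) \oplus (x4 \leftrightarrow x6)))) \oplus x5 = \text{True} \oplus \text{True} = \text{False}
((((x2 \leftrightarrow x6) \oplus (x2 \leftrightarrow x5)) \land x1) \lor (x4 \oplus (x1 \oplus x4))) \leftrightarrow (((x6 \leftrightarrow x1) \leftrightarrow (x2 \oplus ((x3 \oplus x2) \oplus (x4 \leftrightarrow x6)))) \oplus x5) = \text{True} \leftrightarrow \text{False} = \text{False}
(((((x2 \leftrightarrow x6) \oplus (x2 \leftrightarrow x5)) \land x1) \lor (x4 \oplus (x1 \oplus x4))) \leftrightarrow (((x6 \leftrightarrow x1) \leftrightarrow (x2 \oplus ((x3 \oplus x2) \oplus (x4 \leftrightarrow x6)))) \oplus x5)) \leftrightarrow x2 = \text{False} \leftrightarrow \text{True} = \text{False}

\text{False}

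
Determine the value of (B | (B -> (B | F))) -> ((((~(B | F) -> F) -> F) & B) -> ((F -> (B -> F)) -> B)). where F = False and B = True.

True

Substituting F=False, B=True:
B | F = True | False = True
B -> (B | F) = True -> True = True
B | (B -> (B | F)) = True | True = True
B | F = True | False = True
~(B | F) = ~True = False
~(B | F) -> F = False -> False = True
(~(B | F) -> F) -> F = True -> False = False
((~(B | F) -> F) -> F) & B = False & True = False
B -> F = True -> False = False
F -> (B -> F) = False -> False = True
(F -> (B -> F)) -> B = True -> True = True
(((~(B | F) -> F) -> F) & B) -> ((F -> (B -> F)) -> B) = False -> True = True
(B | (B -> (B | F))) -> ((((~(B | F) -> F) -> F) & B) -> ((F -> (B -> F)) -> B)) = True -> True = True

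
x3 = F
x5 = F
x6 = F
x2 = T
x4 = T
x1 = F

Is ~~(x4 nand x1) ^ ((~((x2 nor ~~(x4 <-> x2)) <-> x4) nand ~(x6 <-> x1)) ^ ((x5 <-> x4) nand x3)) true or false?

x4 nand x1 = T nand F = T
~(x4 nand x1) = ~T = F
~~(x4 nand x1) = ~F = T
x4 <-> x2 = T <-> T = T
~(x4 <-> x2) = ~T = F
~~(x4 <-> x2) = ~F = T
x2 nor ~~(x4 <-> x2) = T nor T = F
(x2 nor ~~(x4 <-> x2)) <-> x4 = F <-> T = F
~((x2 nor ~~(x4 <-> x2)) <-> x4) = ~F = T
x6 <-> x1 = F <-> F = T
~(x6 <-> x1) = ~T = F
~((x2 nor ~~(x4 <-> x2)) <-> x4) nand ~(x6 <-> x1) = T nand F = T
x5 <-> x4 = F <-> T = F
(x5 <-> x4) nand x3 = F nand F = T
(~((x2 nor ~~(x4 <-> x2)) <-> x4) nand ~(x6 <-> x1)) ^ ((x5 <-> x4) nand x3) = T ^ T = F
~~(x4 nand x1) ^ ((~((x2 nor ~~(x4 <-> x2)) <-> x4) nand ~(x6 <-> x1)) ^ ((x5 <-> x4) nand x3)) = T ^ F = T

T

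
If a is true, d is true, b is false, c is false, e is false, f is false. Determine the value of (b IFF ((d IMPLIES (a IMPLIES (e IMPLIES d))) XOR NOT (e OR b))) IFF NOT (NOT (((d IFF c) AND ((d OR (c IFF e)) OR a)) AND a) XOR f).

e IMPLIES d = F IMPLIES T = T
a IMPLIES (e IMPLIES d) = T IMPLIES T = T
d IMPLIES (a IMPLIES (e IMPLIES d)) = T IMPLIES T = T
e OR b = F OR F = F
NOT (e OR b) = NOT F = T
(d IMPLIES (a IMPLIES (e IMPLIES d))) XOR NOT (e OR b) = T XOR T = F
b IFF ((d IMPLIES (a IMPLIES (e IMPLIES d))) XOR NOT (e OR b)) = F IFF F = T
d IFF c = T IFF F = F
c IFF e = F IFF F = T
d OR (c IFF e) = T OR T = T
(d OR (c IFF e)) OR a = T OR T = T
(d IFF c) AND ((d OR (c IFF e)) OR a) = F AND T = F
((d IFF c) AND ((d OR (c IFF e)) OR a)) AND a = F AND T = F
NOT (((d IFF c) AND ((d OR (c IFF e)) OR a)) AND a) = NOT F = T
NOT (((d IFF c) AND ((d OR (c IFF e)) OR a)) AND a) XOR f = T XOR F = T
NOT (NOT (((d IFF c) AND ((d OR (c IFF e)) OR a)) AND a) XOR f) = NOT T = F
(b IFF ((d IMPLIES (a IMPLIES (e IMPLIES d))) XOR NOT (e OR b))) IFF NOT (NOT (((d IFF c) AND ((d OR (c IFF e)) OR a)) AND a) XOR f) = T IFF F = F

F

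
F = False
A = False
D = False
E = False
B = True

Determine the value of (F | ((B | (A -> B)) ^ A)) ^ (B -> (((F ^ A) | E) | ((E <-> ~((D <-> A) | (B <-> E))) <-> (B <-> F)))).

True

Substituting F=False, A=False, D=False, E=False, B=True:
A -> B = False -> True = True
B | (A -> B) = True | True = True
(B | (A -> B)) ^ A = True ^ False = True
F | ((B | (A -> B)) ^ A) = False | True = True
F ^ A = False ^ False = False
(F ^ A) | E = False | False = False
D <-> A = False <-> False = True
B <-> E = True <-> False = False
(D <-> A) | (B <-> E) = True | False = True
~((D <-> A) | (B <-> E)) = ~True = False
E <-> ~((D <-> A) | (B <-> E)) = False <-> False = True
B <-> F = True <-> False = False
(E <-> ~((D <-> A) | (B <-> E))) <-> (B <-> F) = True <-> False = False
((F ^ A) | E) | ((E <-> ~((D <-> A) | (B <-> E))) <-> (B <-> F)) = False | False = False
B -> (((F ^ A) | E) | ((E <-> ~((D <-> A) | (B <-> E))) <-> (B <-> F))) = True -> False = False
(F | ((B | (A -> B)) ^ A)) ^ (B -> (((F ^ A) | E) | ((E <-> ~((D <-> A) | (B <-> E))) <-> (B <-> F)))) = True ^ False = True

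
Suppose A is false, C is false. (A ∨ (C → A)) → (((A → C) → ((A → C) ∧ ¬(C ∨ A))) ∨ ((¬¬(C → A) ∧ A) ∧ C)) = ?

C → A = F → F = T
A ∨ (C → A) = F ∨ T = T
A → C = F → F = T
A → C = F → F = T
C ∨ A = F ∨ F = F
¬(C ∨ A) = ¬F = T
(A → C) ∧ ¬(C ∨ A) = T ∧ T = T
(A → C) → ((A → C) ∧ ¬(C ∨ A)) = T → T = T
C → A = F → F = T
¬(C → A) = ¬T = F
¬¬(C → A) = ¬F = T
¬¬(C → A) ∧ A = T ∧ F = F
(¬¬(C → A) ∧ A) ∧ C = F ∧ F = F
((A → C) → ((A → C) ∧ ¬(C ∨ A))) ∨ ((¬¬(C → A) ∧ A) ∧ C) = T ∨ F = T
(A ∨ (C → A)) → (((A → C) → ((A → C) ∧ ¬(C ∨ A))) ∨ ((¬¬(C → A) ∧ A) ∧ C)) = T → T = T

T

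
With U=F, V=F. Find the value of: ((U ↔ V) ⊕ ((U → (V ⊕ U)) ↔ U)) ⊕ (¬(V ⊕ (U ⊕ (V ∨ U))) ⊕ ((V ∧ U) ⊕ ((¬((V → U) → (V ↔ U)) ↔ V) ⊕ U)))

Substituting U=F, V=F:
U ↔ V = F ↔ F = T
V ⊕ U = F ⊕ F = F
U → (V ⊕ U) = F → F = T
(U → (V ⊕ U)) ↔ U = T ↔ F = F
(U ↔ V) ⊕ ((U → (V ⊕ U)) ↔ U) = T ⊕ F = T
V ∨ U = F ∨ F = F
U ⊕ (V ∨ U) = F ⊕ F = F
V ⊕ (U ⊕ (V ∨ U)) = F ⊕ F = F
¬(V ⊕ (U ⊕ (V ∨ U))) = ¬F = T
V ∧ U = F ∧ F = F
V → U = F → F = T
V ↔ U = F ↔ F = T
(V → U) → (V ↔ U) = T → T = T
¬((V → U) → (V ↔ U)) = ¬T = F
¬((V → U) → (V ↔ U)) ↔ V = F ↔ F = T
(¬((V → U) → (V ↔ U)) ↔ V) ⊕ U = T ⊕ F = T
(V ∧ U) ⊕ ((¬((V → U) → (V ↔ U)) ↔ V) ⊕ U) = F ⊕ T = T
¬(V ⊕ (U ⊕ (V ∨ U))) ⊕ ((V ∧ U) ⊕ ((¬((V → U) → (V ↔ U)) ↔ V) ⊕ U)) = T ⊕ T = F
((U ↔ V) ⊕ ((U → (V ⊕ U)) ↔ U)) ⊕ (¬(V ⊕ (U ⊕ (V ∨ U))) ⊕ ((V ∧ U) ⊕ ((¬((V → U) → (V ↔ U)) ↔ V) ⊕ U))) = T ⊕ F = T

T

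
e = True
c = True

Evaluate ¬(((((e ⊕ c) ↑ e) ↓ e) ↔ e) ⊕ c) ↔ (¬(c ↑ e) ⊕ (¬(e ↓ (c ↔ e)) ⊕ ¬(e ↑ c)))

False

e ⊕ c = True ⊕ True = False
(e ⊕ c) ↑ e = False ↑ True = True
((e ⊕ c) ↑ e) ↓ e = True ↓ True = False
(((e ⊕ c) ↑ e) ↓ e) ↔ e = False ↔ True = False
((((e ⊕ c) ↑ e) ↓ e) ↔ e) ⊕ c = False ⊕ True = True
¬(((((e ⊕ c) ↑ e) ↓ e) ↔ e) ⊕ c) = ¬True = False
c ↑ e = True ↑ True = False
¬(c ↑ e) = ¬False = True
c ↔ e = True ↔ True = True
e ↓ (c ↔ e) = True ↓ True = False
¬(e ↓ (c ↔ e)) = ¬False = True
e ↑ c = True ↑ True = False
¬(e ↑ c) = ¬False = True
¬(e ↓ (c ↔ e)) ⊕ ¬(e ↑ c) = True ⊕ True = False
¬(c ↑ e) ⊕ (¬(e ↓ (c ↔ e)) ⊕ ¬(e ↑ c)) = True ⊕ False = True
¬(((((e ⊕ c) ↑ e) ↓ e) ↔ e) ⊕ c) ↔ (¬(c ↑ e) ⊕ (¬(e ↓ (c ↔ e)) ⊕ ¬(e ↑ c))) = False ↔ True = False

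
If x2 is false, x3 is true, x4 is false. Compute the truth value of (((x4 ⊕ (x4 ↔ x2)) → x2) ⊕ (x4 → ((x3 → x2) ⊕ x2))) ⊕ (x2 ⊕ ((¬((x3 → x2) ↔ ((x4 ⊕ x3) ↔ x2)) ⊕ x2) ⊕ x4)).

True

x4 ↔ x2 = False ↔ False = True
x4 ⊕ (x4 ↔ x2) = False ⊕ True = True
(x4 ⊕ (x4 ↔ x2)) → x2 = True → False = False
x3 → x2 = True → False = False
(x3 → x2) ⊕ x2 = False ⊕ False = False
x4 → ((x3 → x2) ⊕ x2) = False → False = True
((x4 ⊕ (x4 ↔ x2)) → x2) ⊕ (x4 → ((x3 → x2) ⊕ x2)) = False ⊕ True = True
x3 → x2 = True → False = False
x4 ⊕ x3 = False ⊕ True = True
(x4 ⊕ x3) ↔ x2 = True ↔ False = False
(x3 → x2) ↔ ((x4 ⊕ x3) ↔ x2) = False ↔ False = True
¬((x3 → x2) ↔ ((x4 ⊕ x3) ↔ x2)) = ¬True = False
¬((x3 → x2) ↔ ((x4 ⊕ x3) ↔ x2)) ⊕ x2 = False ⊕ False = False
(¬((x3 → x2) ↔ ((x4 ⊕ x3) ↔ x2)) ⊕ x2) ⊕ x4 = False ⊕ False = False
x2 ⊕ ((¬((x3 → x2) ↔ ((x4 ⊕ x3) ↔ x2)) ⊕ x2) ⊕ x4) = False ⊕ False = False
(((x4 ⊕ (x4 ↔ x2)) → x2) ⊕ (x4 → ((x3 → x2) ⊕ x2))) ⊕ (x2 ⊕ ((¬((x3 → x2) ↔ ((x4 ⊕ x3) ↔ x2)) ⊕ x2) ⊕ x4)) = True ⊕ False = True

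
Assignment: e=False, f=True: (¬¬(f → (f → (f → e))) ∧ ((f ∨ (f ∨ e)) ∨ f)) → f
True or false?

True

Substituting e=False, f=True:
f → e = True → False = False
f → (f → e) = True → False = False
f → (f → (f → e)) = True → False = False
¬(f → (f → (f → e))) = ¬False = True
¬¬(f → (f → (f → e))) = ¬True = False
f ∨ e = True ∨ False = True
f ∨ (f ∨ e) = True ∨ True = True
(f ∨ (f ∨ e)) ∨ f = True ∨ True = True
¬¬(f → (f → (f → e))) ∧ ((f ∨ (f ∨ e)) ∨ f) = False ∧ True = False
(¬¬(f → (f → (f → e))) ∧ ((f ∨ (f ∨ e)) ∨ f)) → f = False → True = True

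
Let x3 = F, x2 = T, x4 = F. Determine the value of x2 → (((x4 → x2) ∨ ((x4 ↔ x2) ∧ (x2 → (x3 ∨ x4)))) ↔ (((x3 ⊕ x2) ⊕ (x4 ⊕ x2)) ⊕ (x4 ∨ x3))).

F

Substituting x3=F, x2=T, x4=F:
x4 → x2 = F → T = T
x4 ↔ x2 = F ↔ T = F
x3 ∨ x4 = F ∨ F = F
x2 → (x3 ∨ x4) = T → F = F
(x4 ↔ x2) ∧ (x2 → (x3 ∨ x4)) = F ∧ F = F
(x4 → x2) ∨ ((x4 ↔ x2) ∧ (x2 → (x3 ∨ x4))) = T ∨ F = T
x3 ⊕ x2 = F ⊕ T = T
x4 ⊕ x2 = F ⊕ T = T
(x3 ⊕ x2) ⊕ (x4 ⊕ x2) = T ⊕ T = F
x4 ∨ x3 = F ∨ F = F
((x3 ⊕ x2) ⊕ (x4 ⊕ x2)) ⊕ (x4 ∨ x3) = F ⊕ F = F
((x4 → x2) ∨ ((x4 ↔ x2) ∧ (x2 → (x3 ∨ x4)))) ↔ (((x3 ⊕ x2) ⊕ (x4 ⊕ x2)) ⊕ (x4 ∨ x3)) = T ↔ F = F
x2 → (((x4 → x2) ∨ ((x4 ↔ x2) ∧ (x2 → (x3 ∨ x4)))) ↔ (((x3 ⊕ x2) ⊕ (x4 ⊕ x2)) ⊕ (x4 ∨ x3))) = T → F = F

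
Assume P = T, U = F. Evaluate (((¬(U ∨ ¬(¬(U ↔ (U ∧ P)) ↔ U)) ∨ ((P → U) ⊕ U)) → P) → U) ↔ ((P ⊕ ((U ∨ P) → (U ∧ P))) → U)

T

U ∧ P = F ∧ T = F
U ↔ (U ∧ P) = F ↔ F = T
¬(U ↔ (U ∧ P)) = ¬T = F
¬(U ↔ (U ∧ P)) ↔ U = F ↔ F = T
¬(¬(U ↔ (U ∧ P)) ↔ U) = ¬T = F
U ∨ ¬(¬(U ↔ (U ∧ P)) ↔ U) = F ∨ F = F
¬(U ∨ ¬(¬(U ↔ (U ∧ P)) ↔ U)) = ¬F = T
P → U = T → F = F
(P → U) ⊕ U = F ⊕ F = F
¬(U ∨ ¬(¬(U ↔ (U ∧ P)) ↔ U)) ∨ ((P → U) ⊕ U) = T ∨ F = T
(¬(U ∨ ¬(¬(U ↔ (U ∧ P)) ↔ U)) ∨ ((P → U) ⊕ U)) → P = T → T = T
((¬(U ∨ ¬(¬(U ↔ (U ∧ P)) ↔ U)) ∨ ((P → U) ⊕ U)) → P) → U = T → F = F
U ∨ P = F ∨ T = T
U ∧ P = F ∧ T = F
(U ∨ P) → (U ∧ P) = T → F = F
P ⊕ ((U ∨ P) → (U ∧ P)) = T ⊕ F = T
(P ⊕ ((U ∨ P) → (U ∧ P))) → U = T → F = F
(((¬(U ∨ ¬(¬(U ↔ (U ∧ P)) ↔ U)) ∨ ((P → U) ⊕ U)) → P) → U) ↔ ((P ⊕ ((U ∨ P) → (U ∧ P))) → U) = F ↔ F = T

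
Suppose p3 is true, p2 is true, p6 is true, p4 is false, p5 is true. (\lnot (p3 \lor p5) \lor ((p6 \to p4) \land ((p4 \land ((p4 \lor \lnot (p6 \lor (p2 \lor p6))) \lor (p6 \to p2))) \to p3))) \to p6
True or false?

Substituting p3=T, p2=T, p6=T, p4=F, p5=T:
p3 \lor p5 = T \lor T = T
\lnot (p3 \lor p5) = \lnot T = F
p6 \to p4 = T \to F = F
p2 \lor p6 = T \lor T = T
p6 \lor (p2 \lor p6) = T \lor T = T
\lnot (p6 \lor (p2 \lor p6)) = \lnot T = F
p4 \lor \lnot (p6 \lor (p2 \lor p6)) = F \lor F = F
p6 \to p2 = T \to T = T
(p4 \lor \lnot (p6 \lor (p2 \lor p6))) \lor (p6 \to p2) = F \lor T = T
p4 \land ((p4 \lor \lnot (p6 \lor (p2 \lor p6))) \lor (p6 \to p2)) = F \land T = F
(p4 \land ((p4 \lor \lnot (p6 \lor (p2 \lor p6))) \lor (p6 \to p2))) \to p3 = F \to T = T
(p6 \to p4) \land ((p4 \land ((p4 \lor \lnot (p6 \lor (p2 \lor p6))) \lor (p6 \to p2))) \to p3) = F \land T = F
\lnot (p3 \lor p5) \lor ((p6 \to p4) \land ((p4 \land ((p4 \lor \lnot (p6 \lor (p2 \lor p6))) \lor (p6 \to p2))) \to p3)) = F \lor F = F
(\lnot (p3 \lor p5) \lor ((p6 \to p4) \land ((p4 \land ((p4 \lor \lnot (p6 \lor (p2 \lor p6))) \lor (p6 \to p2))) \to p3))) \to p6 = F \to T = T

T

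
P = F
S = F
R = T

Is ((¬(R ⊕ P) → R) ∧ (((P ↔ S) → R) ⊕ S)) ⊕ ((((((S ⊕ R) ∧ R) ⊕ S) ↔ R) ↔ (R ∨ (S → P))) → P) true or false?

T

R ⊕ P = T ⊕ F = T
¬(R ⊕ P) = ¬T = F
¬(R ⊕ P) → R = F → T = T
P ↔ S = F ↔ F = T
(P ↔ S) → R = T → T = T
((P ↔ S) → R) ⊕ S = T ⊕ F = T
(¬(R ⊕ P) → R) ∧ (((P ↔ S) → R) ⊕ S) = T ∧ T = T
S ⊕ R = F ⊕ T = T
(S ⊕ R) ∧ R = T ∧ T = T
((S ⊕ R) ∧ R) ⊕ S = T ⊕ F = T
(((S ⊕ R) ∧ R) ⊕ S) ↔ R = T ↔ T = T
S → P = F → F = T
R ∨ (S → P) = T ∨ T = T
((((S ⊕ R) ∧ R) ⊕ S) ↔ R) ↔ (R ∨ (S → P)) = T ↔ T = T
(((((S ⊕ R) ∧ R) ⊕ S) ↔ R) ↔ (R ∨ (S → P))) → P = T → F = F
((¬(R ⊕ P) → R) ∧ (((P ↔ S) → R) ⊕ S)) ⊕ ((((((S ⊕ R) ∧ R) ⊕ S) ↔ R) ↔ (R ∨ (S → P))) → P) = T ⊕ F = T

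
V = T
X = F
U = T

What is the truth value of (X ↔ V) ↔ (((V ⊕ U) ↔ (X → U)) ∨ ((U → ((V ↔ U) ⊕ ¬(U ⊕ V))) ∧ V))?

X ↔ V = F ↔ T = F
V ⊕ U = T ⊕ T = F
X → U = F → T = T
(V ⊕ U) ↔ (X → U) = F ↔ T = F
V ↔ U = T ↔ T = T
U ⊕ V = T ⊕ T = F
¬(U ⊕ V) = ¬F = T
(V ↔ U) ⊕ ¬(U ⊕ V) = T ⊕ T = F
U → ((V ↔ U) ⊕ ¬(U ⊕ V)) = T → F = F
(U → ((V ↔ U) ⊕ ¬(U ⊕ V))) ∧ V = F ∧ T = F
((V ⊕ U) ↔ (X → U)) ∨ ((U → ((V ↔ U) ⊕ ¬(U ⊕ V))) ∧ V) = F ∨ F = F
(X ↔ V) ↔ (((V ⊕ U) ↔ (X → U)) ∨ ((U → ((V ↔ U) ⊕ ¬(U ⊕ V))) ∧ V)) = F ↔ F = T

T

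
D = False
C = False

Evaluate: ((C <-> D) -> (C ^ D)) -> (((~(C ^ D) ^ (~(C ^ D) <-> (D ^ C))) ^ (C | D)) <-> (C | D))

True

C <-> D = False <-> False = True
C ^ D = False ^ False = False
(C <-> D) -> (C ^ D) = True -> False = False
C ^ D = False ^ False = False
~(C ^ D) = ~False = True
C ^ D = False ^ False = False
~(C ^ D) = ~False = True
D ^ C = False ^ False = False
~(C ^ D) <-> (D ^ C) = True <-> False = False
~(C ^ D) ^ (~(C ^ D) <-> (D ^ C)) = True ^ False = True
C | D = False | False = False
(~(C ^ D) ^ (~(C ^ D) <-> (D ^ C))) ^ (C | D) = True ^ False = True
C | D = False | False = False
((~(C ^ D) ^ (~(C ^ D) <-> (D ^ C))) ^ (C | D)) <-> (C | D) = True <-> False = False
((C <-> D) -> (C ^ D)) -> (((~(C ^ D) ^ (~(C ^ D) <-> (D ^ C))) ^ (C | D)) <-> (C | D)) = False -> False = True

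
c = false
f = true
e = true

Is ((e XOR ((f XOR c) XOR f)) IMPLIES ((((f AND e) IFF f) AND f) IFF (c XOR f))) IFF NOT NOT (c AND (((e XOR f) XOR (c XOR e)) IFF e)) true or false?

f XOR c = true XOR false = true
(f XOR c) XOR f = true XOR true = false
e XOR ((f XOR c) XOR f) = true XOR false = true
f AND e = true AND true = true
(f AND e) IFF f = true IFF true = true
((f AND e) IFF f) AND f = true AND true = true
c XOR f = false XOR true = true
(((f AND e) IFF f) AND f) IFF (c XOR f) = true IFF true = true
(e XOR ((f XOR c) XOR f)) IMPLIES ((((f AND e) IFF f) AND f) IFF (c XOR f)) = true IMPLIES true = true
e XOR f = true XOR true = false
c XOR e = false XOR true = true
(e XOR f) XOR (c XOR e) = false XOR true = true
((e XOR f) XOR (c XOR e)) IFF e = true IFF true = true
c AND (((e XOR f) XOR (c XOR e)) IFF e) = false AND true = false
NOT (c AND (((e XOR f) XOR (c XOR e)) IFF e)) = NOT false = true
NOT NOT (c AND (((e XOR f) XOR (c XOR e)) IFF e)) = NOT true = false
((e XOR ((f XOR c) XOR f)) IMPLIES ((((f AND e) IFF f) AND f) IFF (c XOR f))) IFF NOT NOT (c AND (((e XOR f) XOR (c XOR e)) IFF e)) = true IFF false = false

false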